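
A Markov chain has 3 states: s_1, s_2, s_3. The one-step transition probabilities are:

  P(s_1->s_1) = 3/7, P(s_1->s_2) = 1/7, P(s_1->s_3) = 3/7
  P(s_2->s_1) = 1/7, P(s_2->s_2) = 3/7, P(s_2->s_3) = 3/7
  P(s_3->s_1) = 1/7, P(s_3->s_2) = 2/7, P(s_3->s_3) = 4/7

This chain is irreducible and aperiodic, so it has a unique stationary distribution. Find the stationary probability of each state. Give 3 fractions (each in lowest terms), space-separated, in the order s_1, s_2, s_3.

Answer: 1/5 3/10 1/2

Derivation:
The stationary distribution satisfies pi = pi * P, i.e.:
  pi_s_1 = 3/7*pi_s_1 + 1/7*pi_s_2 + 1/7*pi_s_3
  pi_s_2 = 1/7*pi_s_1 + 3/7*pi_s_2 + 2/7*pi_s_3
  pi_s_3 = 3/7*pi_s_1 + 3/7*pi_s_2 + 4/7*pi_s_3
with normalization: pi_s_1 + pi_s_2 + pi_s_3 = 1.

Using the first 2 balance equations plus normalization, the linear system A*pi = b is:
  [-4/7, 1/7, 1/7] . pi = 0
  [1/7, -4/7, 2/7] . pi = 0
  [1, 1, 1] . pi = 1

Solving yields:
  pi_s_1 = 1/5
  pi_s_2 = 3/10
  pi_s_3 = 1/2

Verification (pi * P):
  1/5*3/7 + 3/10*1/7 + 1/2*1/7 = 1/5 = pi_s_1  (ok)
  1/5*1/7 + 3/10*3/7 + 1/2*2/7 = 3/10 = pi_s_2  (ok)
  1/5*3/7 + 3/10*3/7 + 1/2*4/7 = 1/2 = pi_s_3  (ok)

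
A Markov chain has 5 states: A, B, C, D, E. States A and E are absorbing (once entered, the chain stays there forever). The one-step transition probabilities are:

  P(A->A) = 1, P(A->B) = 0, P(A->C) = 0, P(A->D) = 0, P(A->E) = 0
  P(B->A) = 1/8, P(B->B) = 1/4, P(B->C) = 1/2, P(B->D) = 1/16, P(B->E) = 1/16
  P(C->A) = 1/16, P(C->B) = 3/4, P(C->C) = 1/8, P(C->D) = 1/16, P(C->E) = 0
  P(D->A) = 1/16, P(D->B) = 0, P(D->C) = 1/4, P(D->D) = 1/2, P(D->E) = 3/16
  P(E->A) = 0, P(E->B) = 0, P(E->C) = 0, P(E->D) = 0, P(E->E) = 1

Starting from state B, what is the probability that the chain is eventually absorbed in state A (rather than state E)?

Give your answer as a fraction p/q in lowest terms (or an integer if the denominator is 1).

Let a_i = P(absorbed in A | start in state i).
Boundary conditions: a_A = 1, a_E = 0.
For each transient state i, a_i = sum_j P(i->j) * a_j:
  a_B = 1/8*a_A + 1/4*a_B + 1/2*a_C + 1/16*a_D + 1/16*a_E
  a_C = 1/16*a_A + 3/4*a_B + 1/8*a_C + 1/16*a_D + 0*a_E
  a_D = 1/16*a_A + 0*a_B + 1/4*a_C + 1/2*a_D + 3/16*a_E

Substituting a_A = 1 and a_E = 0, rearrange to (I - Q) a = r where r[i] = P(i -> A):
  [3/4, -1/2, -1/16] . (a_B, a_C, a_D) = 1/8
  [-3/4, 7/8, -1/16] . (a_B, a_C, a_D) = 1/16
  [0, -1/4, 1/2] . (a_B, a_C, a_D) = 1/16

Solving yields:
  a_B = 51/80
  a_C = 13/20
  a_D = 9/20

Starting state is B, so the absorption probability is a_B = 51/80.

Answer: 51/80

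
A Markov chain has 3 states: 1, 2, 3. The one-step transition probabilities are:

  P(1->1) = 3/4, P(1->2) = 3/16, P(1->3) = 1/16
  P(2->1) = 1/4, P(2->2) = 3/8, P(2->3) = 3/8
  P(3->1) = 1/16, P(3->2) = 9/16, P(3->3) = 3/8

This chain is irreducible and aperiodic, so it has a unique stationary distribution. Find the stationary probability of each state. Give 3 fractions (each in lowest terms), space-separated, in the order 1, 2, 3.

The stationary distribution satisfies pi = pi * P, i.e.:
  pi_1 = 3/4*pi_1 + 1/4*pi_2 + 1/16*pi_3
  pi_2 = 3/16*pi_1 + 3/8*pi_2 + 9/16*pi_3
  pi_3 = 1/16*pi_1 + 3/8*pi_2 + 3/8*pi_3
with normalization: pi_1 + pi_2 + pi_3 = 1.

Using the first 2 balance equations plus normalization, the linear system A*pi = b is:
  [-1/4, 1/4, 1/16] . pi = 0
  [3/16, -5/8, 9/16] . pi = 0
  [1, 1, 1] . pi = 1

Solving yields:
  pi_1 = 46/113
  pi_2 = 39/113
  pi_3 = 28/113

Verification (pi * P):
  46/113*3/4 + 39/113*1/4 + 28/113*1/16 = 46/113 = pi_1  (ok)
  46/113*3/16 + 39/113*3/8 + 28/113*9/16 = 39/113 = pi_2  (ok)
  46/113*1/16 + 39/113*3/8 + 28/113*3/8 = 28/113 = pi_3  (ok)

Answer: 46/113 39/113 28/113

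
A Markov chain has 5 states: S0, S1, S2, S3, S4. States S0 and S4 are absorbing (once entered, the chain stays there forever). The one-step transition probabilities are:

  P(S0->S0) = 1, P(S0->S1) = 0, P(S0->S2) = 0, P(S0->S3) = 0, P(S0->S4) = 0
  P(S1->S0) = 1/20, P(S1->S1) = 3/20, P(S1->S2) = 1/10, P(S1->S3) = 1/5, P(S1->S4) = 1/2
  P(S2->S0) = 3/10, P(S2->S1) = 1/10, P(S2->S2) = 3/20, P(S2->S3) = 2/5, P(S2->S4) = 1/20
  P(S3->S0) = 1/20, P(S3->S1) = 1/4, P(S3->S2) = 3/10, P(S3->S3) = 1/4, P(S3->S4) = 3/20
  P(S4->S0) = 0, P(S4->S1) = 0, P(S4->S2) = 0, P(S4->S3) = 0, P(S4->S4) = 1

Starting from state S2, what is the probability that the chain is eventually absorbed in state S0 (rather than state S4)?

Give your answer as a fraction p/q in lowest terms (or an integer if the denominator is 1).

Let a_i = P(absorbed in S0 | start in state i).
Boundary conditions: a_S0 = 1, a_S4 = 0.
For each transient state i, a_i = sum_j P(i->j) * a_j:
  a_S1 = 1/20*a_S0 + 3/20*a_S1 + 1/10*a_S2 + 1/5*a_S3 + 1/2*a_S4
  a_S2 = 3/10*a_S0 + 1/10*a_S1 + 3/20*a_S2 + 2/5*a_S3 + 1/20*a_S4
  a_S3 = 1/20*a_S0 + 1/4*a_S1 + 3/10*a_S2 + 1/4*a_S3 + 3/20*a_S4

Substituting a_S0 = 1 and a_S4 = 0, rearrange to (I - Q) a = r where r[i] = P(i -> S0):
  [17/20, -1/10, -1/5] . (a_S1, a_S2, a_S3) = 1/20
  [-1/10, 17/20, -2/5] . (a_S1, a_S2, a_S3) = 3/10
  [-1/4, -3/10, 3/4] . (a_S1, a_S2, a_S3) = 1/20

Solving yields:
  a_S1 = 205/997
  a_S2 = 1624/2991
  a_S3 = 1054/2991

Starting state is S2, so the absorption probability is a_S2 = 1624/2991.

Answer: 1624/2991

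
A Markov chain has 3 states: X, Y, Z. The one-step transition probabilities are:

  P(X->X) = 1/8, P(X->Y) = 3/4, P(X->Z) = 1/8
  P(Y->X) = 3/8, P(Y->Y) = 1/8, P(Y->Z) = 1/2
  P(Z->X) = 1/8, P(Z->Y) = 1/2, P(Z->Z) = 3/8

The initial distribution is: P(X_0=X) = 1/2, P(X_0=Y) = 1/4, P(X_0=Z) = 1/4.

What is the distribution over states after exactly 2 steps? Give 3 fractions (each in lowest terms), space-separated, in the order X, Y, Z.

Propagating the distribution step by step (d_{t+1} = d_t * P):
d_0 = (X=1/2, Y=1/4, Z=1/4)
  d_1[X] = 1/2*1/8 + 1/4*3/8 + 1/4*1/8 = 3/16
  d_1[Y] = 1/2*3/4 + 1/4*1/8 + 1/4*1/2 = 17/32
  d_1[Z] = 1/2*1/8 + 1/4*1/2 + 1/4*3/8 = 9/32
d_1 = (X=3/16, Y=17/32, Z=9/32)
  d_2[X] = 3/16*1/8 + 17/32*3/8 + 9/32*1/8 = 33/128
  d_2[Y] = 3/16*3/4 + 17/32*1/8 + 9/32*1/2 = 89/256
  d_2[Z] = 3/16*1/8 + 17/32*1/2 + 9/32*3/8 = 101/256
d_2 = (X=33/128, Y=89/256, Z=101/256)

Answer: 33/128 89/256 101/256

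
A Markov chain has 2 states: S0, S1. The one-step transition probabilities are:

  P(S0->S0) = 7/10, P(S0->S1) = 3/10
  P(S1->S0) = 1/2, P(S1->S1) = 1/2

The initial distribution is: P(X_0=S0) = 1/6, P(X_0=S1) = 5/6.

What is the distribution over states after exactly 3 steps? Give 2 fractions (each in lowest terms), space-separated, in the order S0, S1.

Answer: 233/375 142/375

Derivation:
Propagating the distribution step by step (d_{t+1} = d_t * P):
d_0 = (S0=1/6, S1=5/6)
  d_1[S0] = 1/6*7/10 + 5/6*1/2 = 8/15
  d_1[S1] = 1/6*3/10 + 5/6*1/2 = 7/15
d_1 = (S0=8/15, S1=7/15)
  d_2[S0] = 8/15*7/10 + 7/15*1/2 = 91/150
  d_2[S1] = 8/15*3/10 + 7/15*1/2 = 59/150
d_2 = (S0=91/150, S1=59/150)
  d_3[S0] = 91/150*7/10 + 59/150*1/2 = 233/375
  d_3[S1] = 91/150*3/10 + 59/150*1/2 = 142/375
d_3 = (S0=233/375, S1=142/375)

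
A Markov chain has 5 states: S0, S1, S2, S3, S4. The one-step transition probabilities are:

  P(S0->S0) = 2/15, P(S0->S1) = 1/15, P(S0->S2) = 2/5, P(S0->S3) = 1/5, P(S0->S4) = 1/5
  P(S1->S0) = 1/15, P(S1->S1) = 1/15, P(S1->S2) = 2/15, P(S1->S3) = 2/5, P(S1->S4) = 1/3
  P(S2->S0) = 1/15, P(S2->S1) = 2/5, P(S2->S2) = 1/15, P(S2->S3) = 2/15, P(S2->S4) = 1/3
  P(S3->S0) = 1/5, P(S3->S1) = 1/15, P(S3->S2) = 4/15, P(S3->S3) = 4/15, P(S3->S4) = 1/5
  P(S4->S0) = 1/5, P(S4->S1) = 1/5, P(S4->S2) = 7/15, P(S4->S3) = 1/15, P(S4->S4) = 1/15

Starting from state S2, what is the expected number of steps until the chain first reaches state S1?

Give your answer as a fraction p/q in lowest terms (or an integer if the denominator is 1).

Let h_i = expected steps to first reach S1 from state i.
Boundary: h_S1 = 0.
First-step equations for the other states:
  h_S0 = 1 + 2/15*h_S0 + 1/15*h_S1 + 2/5*h_S2 + 1/5*h_S3 + 1/5*h_S4
  h_S2 = 1 + 1/15*h_S0 + 2/5*h_S1 + 1/15*h_S2 + 2/15*h_S3 + 1/3*h_S4
  h_S3 = 1 + 1/5*h_S0 + 1/15*h_S1 + 4/15*h_S2 + 4/15*h_S3 + 1/5*h_S4
  h_S4 = 1 + 1/5*h_S0 + 1/5*h_S1 + 7/15*h_S2 + 1/15*h_S3 + 1/15*h_S4

Substituting h_S1 = 0 and rearranging gives the linear system (I - Q) h = 1:
  [13/15, -2/5, -1/5, -1/5] . (h_S0, h_S2, h_S3, h_S4) = 1
  [-1/15, 14/15, -2/15, -1/3] . (h_S0, h_S2, h_S3, h_S4) = 1
  [-1/5, -4/15, 11/15, -1/5] . (h_S0, h_S2, h_S3, h_S4) = 1
  [-1/5, -7/15, -1/15, 14/15] . (h_S0, h_S2, h_S3, h_S4) = 1

Solving yields:
  h_S0 = 7035/1357
  h_S2 = 5166/1357
  h_S3 = 7302/1357
  h_S4 = 6066/1357

Starting state is S2, so the expected hitting time is h_S2 = 5166/1357.

Answer: 5166/1357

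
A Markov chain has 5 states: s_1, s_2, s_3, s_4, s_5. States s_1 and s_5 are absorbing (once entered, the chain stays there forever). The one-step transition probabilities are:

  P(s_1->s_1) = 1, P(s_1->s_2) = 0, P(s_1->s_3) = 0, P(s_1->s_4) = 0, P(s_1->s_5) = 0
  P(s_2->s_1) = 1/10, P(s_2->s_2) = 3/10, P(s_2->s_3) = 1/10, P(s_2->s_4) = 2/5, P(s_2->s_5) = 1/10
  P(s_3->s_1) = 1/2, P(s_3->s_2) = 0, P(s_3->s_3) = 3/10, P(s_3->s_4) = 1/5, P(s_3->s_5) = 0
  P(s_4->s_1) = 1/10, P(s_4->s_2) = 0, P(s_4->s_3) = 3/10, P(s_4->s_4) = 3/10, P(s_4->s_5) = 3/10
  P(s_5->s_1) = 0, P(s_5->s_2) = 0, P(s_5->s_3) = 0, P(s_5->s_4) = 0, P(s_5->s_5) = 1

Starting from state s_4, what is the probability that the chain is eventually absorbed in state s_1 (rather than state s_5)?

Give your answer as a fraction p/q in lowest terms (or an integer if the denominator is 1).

Let a_i = P(absorbed in s_1 | start in state i).
Boundary conditions: a_s_1 = 1, a_s_5 = 0.
For each transient state i, a_i = sum_j P(i->j) * a_j:
  a_s_2 = 1/10*a_s_1 + 3/10*a_s_2 + 1/10*a_s_3 + 2/5*a_s_4 + 1/10*a_s_5
  a_s_3 = 1/2*a_s_1 + 0*a_s_2 + 3/10*a_s_3 + 1/5*a_s_4 + 0*a_s_5
  a_s_4 = 1/10*a_s_1 + 0*a_s_2 + 3/10*a_s_3 + 3/10*a_s_4 + 3/10*a_s_5

Substituting a_s_1 = 1 and a_s_5 = 0, rearrange to (I - Q) a = r where r[i] = P(i -> s_1):
  [7/10, -1/10, -2/5] . (a_s_2, a_s_3, a_s_4) = 1/10
  [0, 7/10, -1/5] . (a_s_2, a_s_3, a_s_4) = 1/2
  [0, -3/10, 7/10] . (a_s_2, a_s_3, a_s_4) = 1/10

Solving yields:
  a_s_2 = 24/43
  a_s_3 = 37/43
  a_s_4 = 22/43

Starting state is s_4, so the absorption probability is a_s_4 = 22/43.

Answer: 22/43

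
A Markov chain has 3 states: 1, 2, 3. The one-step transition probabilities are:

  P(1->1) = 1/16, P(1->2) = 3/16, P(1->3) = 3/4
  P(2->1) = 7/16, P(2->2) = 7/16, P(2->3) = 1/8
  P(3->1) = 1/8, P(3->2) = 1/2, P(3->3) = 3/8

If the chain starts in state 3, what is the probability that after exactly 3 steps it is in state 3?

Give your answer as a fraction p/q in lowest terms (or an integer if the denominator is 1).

Answer: 379/1024

Derivation:
Computing P^3 by repeated multiplication:
P^1 =
  1: [1/16, 3/16, 3/4]
  2: [7/16, 7/16, 1/8]
  3: [1/8, 1/2, 3/8]
P^2 =
  1: [23/128, 15/32, 45/128]
  2: [15/64, 43/128, 55/128]
  3: [35/128, 55/128, 19/64]
P^3 =
  1: [533/2048, 849/2048, 333/1024]
  2: [441/2048, 831/2048, 97/256]
  3: [31/128, 397/1024, 379/1024]

(P^3)[3 -> 3] = 379/1024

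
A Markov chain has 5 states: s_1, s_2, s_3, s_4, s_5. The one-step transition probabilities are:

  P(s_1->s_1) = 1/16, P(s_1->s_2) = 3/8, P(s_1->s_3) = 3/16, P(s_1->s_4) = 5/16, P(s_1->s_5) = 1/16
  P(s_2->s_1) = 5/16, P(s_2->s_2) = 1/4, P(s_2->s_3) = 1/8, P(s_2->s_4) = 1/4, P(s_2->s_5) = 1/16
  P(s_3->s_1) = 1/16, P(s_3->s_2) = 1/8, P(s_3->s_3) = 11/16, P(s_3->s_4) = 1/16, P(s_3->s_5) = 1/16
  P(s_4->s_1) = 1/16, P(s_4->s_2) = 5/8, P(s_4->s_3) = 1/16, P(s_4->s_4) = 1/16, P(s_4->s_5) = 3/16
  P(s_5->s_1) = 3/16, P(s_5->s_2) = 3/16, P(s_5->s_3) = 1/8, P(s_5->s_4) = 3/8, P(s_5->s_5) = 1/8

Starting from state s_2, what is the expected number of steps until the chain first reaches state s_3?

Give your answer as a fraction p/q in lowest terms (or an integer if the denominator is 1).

Answer: 6496/797

Derivation:
Let h_i = expected steps to first reach s_3 from state i.
Boundary: h_s_3 = 0.
First-step equations for the other states:
  h_s_1 = 1 + 1/16*h_s_1 + 3/8*h_s_2 + 3/16*h_s_3 + 5/16*h_s_4 + 1/16*h_s_5
  h_s_2 = 1 + 5/16*h_s_1 + 1/4*h_s_2 + 1/8*h_s_3 + 1/4*h_s_4 + 1/16*h_s_5
  h_s_4 = 1 + 1/16*h_s_1 + 5/8*h_s_2 + 1/16*h_s_3 + 1/16*h_s_4 + 3/16*h_s_5
  h_s_5 = 1 + 3/16*h_s_1 + 3/16*h_s_2 + 1/8*h_s_3 + 3/8*h_s_4 + 1/8*h_s_5

Substituting h_s_3 = 0 and rearranging gives the linear system (I - Q) h = 1:
  [15/16, -3/8, -5/16, -1/16] . (h_s_1, h_s_2, h_s_4, h_s_5) = 1
  [-5/16, 3/4, -1/4, -1/16] . (h_s_1, h_s_2, h_s_4, h_s_5) = 1
  [-1/16, -5/8, 15/16, -3/16] . (h_s_1, h_s_2, h_s_4, h_s_5) = 1
  [-3/16, -3/16, -3/8, 7/8] . (h_s_1, h_s_2, h_s_4, h_s_5) = 1

Solving yields:
  h_s_1 = 6192/797
  h_s_2 = 6496/797
  h_s_4 = 6912/797
  h_s_5 = 6592/797

Starting state is s_2, so the expected hitting time is h_s_2 = 6496/797.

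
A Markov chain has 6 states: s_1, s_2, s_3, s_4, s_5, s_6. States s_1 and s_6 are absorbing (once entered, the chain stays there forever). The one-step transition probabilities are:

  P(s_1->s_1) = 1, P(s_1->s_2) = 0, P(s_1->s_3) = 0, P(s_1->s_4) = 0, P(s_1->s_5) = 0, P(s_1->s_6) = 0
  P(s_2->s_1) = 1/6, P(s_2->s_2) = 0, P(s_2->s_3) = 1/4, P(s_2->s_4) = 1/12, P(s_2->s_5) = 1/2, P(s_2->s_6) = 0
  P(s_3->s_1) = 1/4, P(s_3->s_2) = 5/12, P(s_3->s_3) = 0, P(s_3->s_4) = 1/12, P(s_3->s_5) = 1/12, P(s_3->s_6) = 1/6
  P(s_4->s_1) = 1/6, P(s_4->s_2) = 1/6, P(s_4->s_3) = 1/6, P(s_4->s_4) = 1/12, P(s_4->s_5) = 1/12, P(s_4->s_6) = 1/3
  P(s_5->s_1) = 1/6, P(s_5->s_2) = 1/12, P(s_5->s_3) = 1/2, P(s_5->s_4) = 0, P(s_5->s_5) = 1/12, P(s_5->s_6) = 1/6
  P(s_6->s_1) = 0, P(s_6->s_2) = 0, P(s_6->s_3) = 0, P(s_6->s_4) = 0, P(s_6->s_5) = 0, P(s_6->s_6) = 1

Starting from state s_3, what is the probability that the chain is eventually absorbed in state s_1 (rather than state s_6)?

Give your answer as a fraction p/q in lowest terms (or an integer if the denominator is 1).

Let a_i = P(absorbed in s_1 | start in state i).
Boundary conditions: a_s_1 = 1, a_s_6 = 0.
For each transient state i, a_i = sum_j P(i->j) * a_j:
  a_s_2 = 1/6*a_s_1 + 0*a_s_2 + 1/4*a_s_3 + 1/12*a_s_4 + 1/2*a_s_5 + 0*a_s_6
  a_s_3 = 1/4*a_s_1 + 5/12*a_s_2 + 0*a_s_3 + 1/12*a_s_4 + 1/12*a_s_5 + 1/6*a_s_6
  a_s_4 = 1/6*a_s_1 + 1/6*a_s_2 + 1/6*a_s_3 + 1/12*a_s_4 + 1/12*a_s_5 + 1/3*a_s_6
  a_s_5 = 1/6*a_s_1 + 1/12*a_s_2 + 1/2*a_s_3 + 0*a_s_4 + 1/12*a_s_5 + 1/6*a_s_6

Substituting a_s_1 = 1 and a_s_6 = 0, rearrange to (I - Q) a = r where r[i] = P(i -> s_1):
  [1, -1/4, -1/12, -1/2] . (a_s_2, a_s_3, a_s_4, a_s_5) = 1/6
  [-5/12, 1, -1/12, -1/12] . (a_s_2, a_s_3, a_s_4, a_s_5) = 1/4
  [-1/6, -1/6, 11/12, -1/12] . (a_s_2, a_s_3, a_s_4, a_s_5) = 1/6
  [-1/12, -1/2, 0, 11/12] . (a_s_2, a_s_3, a_s_4, a_s_5) = 1/6

Solving yields:
  a_s_2 = 7127/11141
  a_s_3 = 6709/11141
  a_s_4 = 5117/11141
  a_s_5 = 6333/11141

Starting state is s_3, so the absorption probability is a_s_3 = 6709/11141.

Answer: 6709/11141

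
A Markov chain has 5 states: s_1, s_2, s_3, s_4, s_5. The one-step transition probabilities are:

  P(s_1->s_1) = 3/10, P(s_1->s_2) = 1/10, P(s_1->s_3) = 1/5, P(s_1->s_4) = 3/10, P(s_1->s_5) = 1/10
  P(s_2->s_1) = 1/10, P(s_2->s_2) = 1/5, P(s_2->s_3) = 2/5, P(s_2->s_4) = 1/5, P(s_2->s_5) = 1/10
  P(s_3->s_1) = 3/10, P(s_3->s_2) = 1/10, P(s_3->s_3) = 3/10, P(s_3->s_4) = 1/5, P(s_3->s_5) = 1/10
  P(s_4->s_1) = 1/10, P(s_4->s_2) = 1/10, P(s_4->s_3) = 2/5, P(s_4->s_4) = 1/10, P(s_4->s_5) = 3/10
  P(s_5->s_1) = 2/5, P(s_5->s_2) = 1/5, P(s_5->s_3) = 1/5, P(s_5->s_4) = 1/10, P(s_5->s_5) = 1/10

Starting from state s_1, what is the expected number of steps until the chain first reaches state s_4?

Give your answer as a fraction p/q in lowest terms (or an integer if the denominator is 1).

Let h_i = expected steps to first reach s_4 from state i.
Boundary: h_s_4 = 0.
First-step equations for the other states:
  h_s_1 = 1 + 3/10*h_s_1 + 1/10*h_s_2 + 1/5*h_s_3 + 3/10*h_s_4 + 1/10*h_s_5
  h_s_2 = 1 + 1/10*h_s_1 + 1/5*h_s_2 + 2/5*h_s_3 + 1/5*h_s_4 + 1/10*h_s_5
  h_s_3 = 1 + 3/10*h_s_1 + 1/10*h_s_2 + 3/10*h_s_3 + 1/5*h_s_4 + 1/10*h_s_5
  h_s_5 = 1 + 2/5*h_s_1 + 1/5*h_s_2 + 1/5*h_s_3 + 1/10*h_s_4 + 1/10*h_s_5

Substituting h_s_4 = 0 and rearranging gives the linear system (I - Q) h = 1:
  [7/10, -1/10, -1/5, -1/10] . (h_s_1, h_s_2, h_s_3, h_s_5) = 1
  [-1/10, 4/5, -2/5, -1/10] . (h_s_1, h_s_2, h_s_3, h_s_5) = 1
  [-3/10, -1/10, 7/10, -1/10] . (h_s_1, h_s_2, h_s_3, h_s_5) = 1
  [-2/5, -1/5, -1/5, 9/10] . (h_s_1, h_s_2, h_s_3, h_s_5) = 1

Solving yields:
  h_s_1 = 8100/1967
  h_s_2 = 9200/1967
  h_s_3 = 9000/1967
  h_s_5 = 9830/1967

Starting state is s_1, so the expected hitting time is h_s_1 = 8100/1967.

Answer: 8100/1967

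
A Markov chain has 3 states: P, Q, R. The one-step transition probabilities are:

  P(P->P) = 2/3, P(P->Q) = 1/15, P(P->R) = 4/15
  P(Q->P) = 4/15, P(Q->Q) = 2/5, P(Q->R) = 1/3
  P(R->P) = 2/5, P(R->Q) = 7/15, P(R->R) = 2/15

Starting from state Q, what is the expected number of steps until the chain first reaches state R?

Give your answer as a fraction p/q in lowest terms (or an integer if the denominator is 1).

Let h_i = expected steps to first reach R from state i.
Boundary: h_R = 0.
First-step equations for the other states:
  h_P = 1 + 2/3*h_P + 1/15*h_Q + 4/15*h_R
  h_Q = 1 + 4/15*h_P + 2/5*h_Q + 1/3*h_R

Substituting h_R = 0 and rearranging gives the linear system (I - Q) h = 1:
  [1/3, -1/15] . (h_P, h_Q) = 1
  [-4/15, 3/5] . (h_P, h_Q) = 1

Solving yields:
  h_P = 150/41
  h_Q = 135/41

Starting state is Q, so the expected hitting time is h_Q = 135/41.

Answer: 135/41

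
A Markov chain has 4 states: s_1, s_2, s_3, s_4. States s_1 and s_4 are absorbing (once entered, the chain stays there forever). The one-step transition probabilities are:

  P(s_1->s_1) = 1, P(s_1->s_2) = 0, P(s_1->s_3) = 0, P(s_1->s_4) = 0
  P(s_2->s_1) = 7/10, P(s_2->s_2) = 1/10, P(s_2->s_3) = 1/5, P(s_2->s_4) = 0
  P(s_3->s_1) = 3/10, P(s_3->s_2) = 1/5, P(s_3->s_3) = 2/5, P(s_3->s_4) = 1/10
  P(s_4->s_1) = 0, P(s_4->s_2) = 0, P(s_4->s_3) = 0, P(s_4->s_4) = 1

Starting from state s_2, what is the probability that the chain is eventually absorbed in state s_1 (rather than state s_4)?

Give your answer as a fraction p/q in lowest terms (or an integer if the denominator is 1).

Answer: 24/25

Derivation:
Let a_i = P(absorbed in s_1 | start in state i).
Boundary conditions: a_s_1 = 1, a_s_4 = 0.
For each transient state i, a_i = sum_j P(i->j) * a_j:
  a_s_2 = 7/10*a_s_1 + 1/10*a_s_2 + 1/5*a_s_3 + 0*a_s_4
  a_s_3 = 3/10*a_s_1 + 1/5*a_s_2 + 2/5*a_s_3 + 1/10*a_s_4

Substituting a_s_1 = 1 and a_s_4 = 0, rearrange to (I - Q) a = r where r[i] = P(i -> s_1):
  [9/10, -1/5] . (a_s_2, a_s_3) = 7/10
  [-1/5, 3/5] . (a_s_2, a_s_3) = 3/10

Solving yields:
  a_s_2 = 24/25
  a_s_3 = 41/50

Starting state is s_2, so the absorption probability is a_s_2 = 24/25.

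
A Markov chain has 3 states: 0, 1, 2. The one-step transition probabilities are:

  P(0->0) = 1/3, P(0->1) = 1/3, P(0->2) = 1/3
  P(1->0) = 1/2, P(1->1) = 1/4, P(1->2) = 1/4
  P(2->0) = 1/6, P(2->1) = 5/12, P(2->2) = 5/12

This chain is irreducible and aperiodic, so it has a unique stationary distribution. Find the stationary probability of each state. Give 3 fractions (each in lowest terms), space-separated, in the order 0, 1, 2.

Answer: 1/3 1/3 1/3

Derivation:
The stationary distribution satisfies pi = pi * P, i.e.:
  pi_0 = 1/3*pi_0 + 1/2*pi_1 + 1/6*pi_2
  pi_1 = 1/3*pi_0 + 1/4*pi_1 + 5/12*pi_2
  pi_2 = 1/3*pi_0 + 1/4*pi_1 + 5/12*pi_2
with normalization: pi_0 + pi_1 + pi_2 = 1.

Using the first 2 balance equations plus normalization, the linear system A*pi = b is:
  [-2/3, 1/2, 1/6] . pi = 0
  [1/3, -3/4, 5/12] . pi = 0
  [1, 1, 1] . pi = 1

Solving yields:
  pi_0 = 1/3
  pi_1 = 1/3
  pi_2 = 1/3

Verification (pi * P):
  1/3*1/3 + 1/3*1/2 + 1/3*1/6 = 1/3 = pi_0  (ok)
  1/3*1/3 + 1/3*1/4 + 1/3*5/12 = 1/3 = pi_1  (ok)
  1/3*1/3 + 1/3*1/4 + 1/3*5/12 = 1/3 = pi_2  (ok)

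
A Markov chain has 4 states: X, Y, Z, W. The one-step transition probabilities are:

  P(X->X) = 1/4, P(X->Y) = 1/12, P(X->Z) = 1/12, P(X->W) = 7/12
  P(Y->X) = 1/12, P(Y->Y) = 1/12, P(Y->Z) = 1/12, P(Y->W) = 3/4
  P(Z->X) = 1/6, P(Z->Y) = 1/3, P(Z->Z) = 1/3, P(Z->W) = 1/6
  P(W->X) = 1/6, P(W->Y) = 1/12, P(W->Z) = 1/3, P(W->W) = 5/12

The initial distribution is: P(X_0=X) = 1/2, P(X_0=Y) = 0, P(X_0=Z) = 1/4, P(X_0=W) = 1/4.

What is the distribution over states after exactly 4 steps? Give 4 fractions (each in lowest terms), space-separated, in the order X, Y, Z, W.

Propagating the distribution step by step (d_{t+1} = d_t * P):
d_0 = (X=1/2, Y=0, Z=1/4, W=1/4)
  d_1[X] = 1/2*1/4 + 0*1/12 + 1/4*1/6 + 1/4*1/6 = 5/24
  d_1[Y] = 1/2*1/12 + 0*1/12 + 1/4*1/3 + 1/4*1/12 = 7/48
  d_1[Z] = 1/2*1/12 + 0*1/12 + 1/4*1/3 + 1/4*1/3 = 5/24
  d_1[W] = 1/2*7/12 + 0*3/4 + 1/4*1/6 + 1/4*5/12 = 7/16
d_1 = (X=5/24, Y=7/48, Z=5/24, W=7/16)
  d_2[X] = 5/24*1/4 + 7/48*1/12 + 5/24*1/6 + 7/16*1/6 = 11/64
  d_2[Y] = 5/24*1/12 + 7/48*1/12 + 5/24*1/3 + 7/16*1/12 = 13/96
  d_2[Z] = 5/24*1/12 + 7/48*1/12 + 5/24*1/3 + 7/16*1/3 = 47/192
  d_2[W] = 5/24*7/12 + 7/48*3/4 + 5/24*1/6 + 7/16*5/12 = 43/96
d_2 = (X=11/64, Y=13/96, Z=47/192, W=43/96)
  d_3[X] = 11/64*1/4 + 13/96*1/12 + 47/192*1/6 + 43/96*1/6 = 391/2304
  d_3[Y] = 11/64*1/12 + 13/96*1/12 + 47/192*1/3 + 43/96*1/12 = 37/256
  d_3[Z] = 11/64*1/12 + 13/96*1/12 + 47/192*1/3 + 43/96*1/3 = 197/768
  d_3[W] = 11/64*7/12 + 13/96*3/4 + 47/192*1/6 + 43/96*5/12 = 989/2304
d_3 = (X=391/2304, Y=37/256, Z=197/768, W=989/2304)
  d_4[X] = 391/2304*1/4 + 37/256*1/12 + 197/768*1/6 + 989/2304*1/6 = 2333/13824
  d_4[Y] = 391/2304*1/12 + 37/256*1/12 + 197/768*1/3 + 989/2304*1/12 = 151/1024
  d_4[Z] = 391/2304*1/12 + 37/256*1/12 + 197/768*1/3 + 989/2304*1/3 = 587/2304
  d_4[W] = 391/2304*7/12 + 37/256*3/4 + 197/768*1/6 + 989/2304*5/12 = 11861/27648
d_4 = (X=2333/13824, Y=151/1024, Z=587/2304, W=11861/27648)

Answer: 2333/13824 151/1024 587/2304 11861/27648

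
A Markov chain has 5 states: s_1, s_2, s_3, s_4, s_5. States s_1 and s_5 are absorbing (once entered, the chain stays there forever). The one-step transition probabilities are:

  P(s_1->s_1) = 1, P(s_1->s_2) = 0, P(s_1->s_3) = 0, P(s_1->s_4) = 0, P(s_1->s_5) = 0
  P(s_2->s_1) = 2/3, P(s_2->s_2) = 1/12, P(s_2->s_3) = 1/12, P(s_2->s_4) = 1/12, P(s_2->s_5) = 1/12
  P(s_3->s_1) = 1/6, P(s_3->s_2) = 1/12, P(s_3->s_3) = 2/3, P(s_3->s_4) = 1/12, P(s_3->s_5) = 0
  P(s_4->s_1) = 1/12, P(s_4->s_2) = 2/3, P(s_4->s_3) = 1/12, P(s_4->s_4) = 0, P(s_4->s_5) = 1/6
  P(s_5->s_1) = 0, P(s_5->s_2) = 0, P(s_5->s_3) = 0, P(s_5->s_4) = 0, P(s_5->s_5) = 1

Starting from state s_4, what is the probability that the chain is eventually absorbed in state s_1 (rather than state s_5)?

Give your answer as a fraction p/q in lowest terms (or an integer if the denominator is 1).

Let a_i = P(absorbed in s_1 | start in state i).
Boundary conditions: a_s_1 = 1, a_s_5 = 0.
For each transient state i, a_i = sum_j P(i->j) * a_j:
  a_s_2 = 2/3*a_s_1 + 1/12*a_s_2 + 1/12*a_s_3 + 1/12*a_s_4 + 1/12*a_s_5
  a_s_3 = 1/6*a_s_1 + 1/12*a_s_2 + 2/3*a_s_3 + 1/12*a_s_4 + 0*a_s_5
  a_s_4 = 1/12*a_s_1 + 2/3*a_s_2 + 1/12*a_s_3 + 0*a_s_4 + 1/6*a_s_5

Substituting a_s_1 = 1 and a_s_5 = 0, rearrange to (I - Q) a = r where r[i] = P(i -> s_1):
  [11/12, -1/12, -1/12] . (a_s_2, a_s_3, a_s_4) = 2/3
  [-1/12, 1/3, -1/12] . (a_s_2, a_s_3, a_s_4) = 1/6
  [-2/3, -1/12, 1] . (a_s_2, a_s_3, a_s_4) = 1/12

Solving yields:
  a_s_2 = 407/464
  a_s_3 = 105/116
  a_s_4 = 345/464

Starting state is s_4, so the absorption probability is a_s_4 = 345/464.

Answer: 345/464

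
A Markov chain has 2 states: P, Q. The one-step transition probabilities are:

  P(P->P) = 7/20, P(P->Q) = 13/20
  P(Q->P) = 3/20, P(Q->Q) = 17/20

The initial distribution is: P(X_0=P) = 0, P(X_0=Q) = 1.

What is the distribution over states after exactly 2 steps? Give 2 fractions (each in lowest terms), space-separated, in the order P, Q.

Propagating the distribution step by step (d_{t+1} = d_t * P):
d_0 = (P=0, Q=1)
  d_1[P] = 0*7/20 + 1*3/20 = 3/20
  d_1[Q] = 0*13/20 + 1*17/20 = 17/20
d_1 = (P=3/20, Q=17/20)
  d_2[P] = 3/20*7/20 + 17/20*3/20 = 9/50
  d_2[Q] = 3/20*13/20 + 17/20*17/20 = 41/50
d_2 = (P=9/50, Q=41/50)

Answer: 9/50 41/50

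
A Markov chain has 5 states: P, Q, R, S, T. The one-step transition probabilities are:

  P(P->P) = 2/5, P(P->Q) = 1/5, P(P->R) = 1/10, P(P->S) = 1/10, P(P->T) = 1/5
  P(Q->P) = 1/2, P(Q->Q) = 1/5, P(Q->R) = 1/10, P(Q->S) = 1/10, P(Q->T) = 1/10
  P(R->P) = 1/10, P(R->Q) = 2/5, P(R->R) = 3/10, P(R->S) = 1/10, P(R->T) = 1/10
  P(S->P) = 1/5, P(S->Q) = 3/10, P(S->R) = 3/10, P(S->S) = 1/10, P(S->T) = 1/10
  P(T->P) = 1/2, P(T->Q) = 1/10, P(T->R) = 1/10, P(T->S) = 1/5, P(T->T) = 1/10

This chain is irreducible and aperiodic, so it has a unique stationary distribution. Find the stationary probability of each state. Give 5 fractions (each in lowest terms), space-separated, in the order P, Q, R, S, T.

The stationary distribution satisfies pi = pi * P, i.e.:
  pi_P = 2/5*pi_P + 1/2*pi_Q + 1/10*pi_R + 1/5*pi_S + 1/2*pi_T
  pi_Q = 1/5*pi_P + 1/5*pi_Q + 2/5*pi_R + 3/10*pi_S + 1/10*pi_T
  pi_R = 1/10*pi_P + 1/10*pi_Q + 3/10*pi_R + 3/10*pi_S + 1/10*pi_T
  pi_S = 1/10*pi_P + 1/10*pi_Q + 1/10*pi_R + 1/10*pi_S + 1/5*pi_T
  pi_T = 1/5*pi_P + 1/10*pi_Q + 1/10*pi_R + 1/10*pi_S + 1/10*pi_T
with normalization: pi_P + pi_Q + pi_R + pi_S + pi_T = 1.

Using the first 4 balance equations plus normalization, the linear system A*pi = b is:
  [-3/5, 1/2, 1/10, 1/5, 1/2] . pi = 0
  [1/5, -4/5, 2/5, 3/10, 1/10] . pi = 0
  [1/10, 1/10, -7/10, 3/10, 1/10] . pi = 0
  [1/10, 1/10, 1/10, -9/10, 1/5] . pi = 0
  [1, 1, 1, 1, 1] . pi = 1

Solving yields:
  pi_P = 203/552
  pi_Q = 2017/8832
  pi_R = 1355/8832
  pi_S = 251/2208
  pi_T = 151/1104

Verification (pi * P):
  203/552*2/5 + 2017/8832*1/2 + 1355/8832*1/10 + 251/2208*1/5 + 151/1104*1/2 = 203/552 = pi_P  (ok)
  203/552*1/5 + 2017/8832*1/5 + 1355/8832*2/5 + 251/2208*3/10 + 151/1104*1/10 = 2017/8832 = pi_Q  (ok)
  203/552*1/10 + 2017/8832*1/10 + 1355/8832*3/10 + 251/2208*3/10 + 151/1104*1/10 = 1355/8832 = pi_R  (ok)
  203/552*1/10 + 2017/8832*1/10 + 1355/8832*1/10 + 251/2208*1/10 + 151/1104*1/5 = 251/2208 = pi_S  (ok)
  203/552*1/5 + 2017/8832*1/10 + 1355/8832*1/10 + 251/2208*1/10 + 151/1104*1/10 = 151/1104 = pi_T  (ok)

Answer: 203/552 2017/8832 1355/8832 251/2208 151/1104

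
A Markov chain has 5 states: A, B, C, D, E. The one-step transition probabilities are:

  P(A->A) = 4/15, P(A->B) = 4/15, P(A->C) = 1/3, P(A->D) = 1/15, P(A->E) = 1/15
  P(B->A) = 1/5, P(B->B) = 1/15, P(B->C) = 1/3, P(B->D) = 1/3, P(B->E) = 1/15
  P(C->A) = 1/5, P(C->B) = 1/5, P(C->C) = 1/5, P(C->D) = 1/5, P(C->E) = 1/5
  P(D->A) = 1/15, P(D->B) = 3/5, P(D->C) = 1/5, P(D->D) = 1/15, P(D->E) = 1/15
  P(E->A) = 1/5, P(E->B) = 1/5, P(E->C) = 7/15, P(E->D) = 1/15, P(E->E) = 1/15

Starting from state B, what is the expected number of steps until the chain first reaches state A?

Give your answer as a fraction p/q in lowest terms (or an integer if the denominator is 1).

Answer: 23465/4031

Derivation:
Let h_i = expected steps to first reach A from state i.
Boundary: h_A = 0.
First-step equations for the other states:
  h_B = 1 + 1/5*h_A + 1/15*h_B + 1/3*h_C + 1/3*h_D + 1/15*h_E
  h_C = 1 + 1/5*h_A + 1/5*h_B + 1/5*h_C + 1/5*h_D + 1/5*h_E
  h_D = 1 + 1/15*h_A + 3/5*h_B + 1/5*h_C + 1/15*h_D + 1/15*h_E
  h_E = 1 + 1/5*h_A + 1/5*h_B + 7/15*h_C + 1/15*h_D + 1/15*h_E

Substituting h_A = 0 and rearranging gives the linear system (I - Q) h = 1:
  [14/15, -1/3, -1/3, -1/15] . (h_B, h_C, h_D, h_E) = 1
  [-1/5, 4/5, -1/5, -1/5] . (h_B, h_C, h_D, h_E) = 1
  [-3/5, -1/5, 14/15, -1/15] . (h_B, h_C, h_D, h_E) = 1
  [-1/5, -7/15, -1/15, 14/15] . (h_B, h_C, h_D, h_E) = 1

Solving yields:
  h_B = 23465/4031
  h_C = 23085/4031
  h_D = 25975/4031
  h_E = 22745/4031

Starting state is B, so the expected hitting time is h_B = 23465/4031.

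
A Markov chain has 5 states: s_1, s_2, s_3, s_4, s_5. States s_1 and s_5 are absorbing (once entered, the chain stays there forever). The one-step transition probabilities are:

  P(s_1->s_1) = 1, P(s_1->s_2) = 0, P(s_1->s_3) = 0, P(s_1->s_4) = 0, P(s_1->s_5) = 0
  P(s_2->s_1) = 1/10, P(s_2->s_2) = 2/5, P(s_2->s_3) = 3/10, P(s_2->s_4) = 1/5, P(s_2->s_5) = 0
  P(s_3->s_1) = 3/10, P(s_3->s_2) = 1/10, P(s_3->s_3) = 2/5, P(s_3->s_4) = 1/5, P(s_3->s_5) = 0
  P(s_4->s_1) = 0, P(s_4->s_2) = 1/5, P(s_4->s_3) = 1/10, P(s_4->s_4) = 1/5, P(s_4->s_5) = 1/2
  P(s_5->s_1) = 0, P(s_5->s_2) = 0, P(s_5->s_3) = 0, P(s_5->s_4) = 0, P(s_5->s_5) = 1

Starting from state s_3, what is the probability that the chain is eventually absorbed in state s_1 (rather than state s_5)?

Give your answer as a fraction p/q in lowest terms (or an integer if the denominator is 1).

Answer: 72/107

Derivation:
Let a_i = P(absorbed in s_1 | start in state i).
Boundary conditions: a_s_1 = 1, a_s_5 = 0.
For each transient state i, a_i = sum_j P(i->j) * a_j:
  a_s_2 = 1/10*a_s_1 + 2/5*a_s_2 + 3/10*a_s_3 + 1/5*a_s_4 + 0*a_s_5
  a_s_3 = 3/10*a_s_1 + 1/10*a_s_2 + 2/5*a_s_3 + 1/5*a_s_4 + 0*a_s_5
  a_s_4 = 0*a_s_1 + 1/5*a_s_2 + 1/10*a_s_3 + 1/5*a_s_4 + 1/2*a_s_5

Substituting a_s_1 = 1 and a_s_5 = 0, rearrange to (I - Q) a = r where r[i] = P(i -> s_1):
  [3/5, -3/10, -1/5] . (a_s_2, a_s_3, a_s_4) = 1/10
  [-1/10, 3/5, -1/5] . (a_s_2, a_s_3, a_s_4) = 3/10
  [-1/5, -1/10, 4/5] . (a_s_2, a_s_3, a_s_4) = 0

Solving yields:
  a_s_2 = 62/107
  a_s_3 = 72/107
  a_s_4 = 49/214

Starting state is s_3, so the absorption probability is a_s_3 = 72/107.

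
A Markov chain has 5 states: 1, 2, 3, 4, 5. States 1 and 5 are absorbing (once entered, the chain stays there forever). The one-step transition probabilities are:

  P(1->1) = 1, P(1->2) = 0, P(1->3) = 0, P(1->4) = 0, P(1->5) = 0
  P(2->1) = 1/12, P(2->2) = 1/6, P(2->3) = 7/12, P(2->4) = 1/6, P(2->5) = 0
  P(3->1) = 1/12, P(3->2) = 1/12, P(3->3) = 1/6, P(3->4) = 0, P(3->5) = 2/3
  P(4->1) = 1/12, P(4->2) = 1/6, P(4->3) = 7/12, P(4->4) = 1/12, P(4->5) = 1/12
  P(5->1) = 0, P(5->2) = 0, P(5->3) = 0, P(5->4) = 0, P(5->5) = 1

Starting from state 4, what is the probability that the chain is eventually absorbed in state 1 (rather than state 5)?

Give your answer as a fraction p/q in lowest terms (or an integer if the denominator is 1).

Let a_i = P(absorbed in 1 | start in state i).
Boundary conditions: a_1 = 1, a_5 = 0.
For each transient state i, a_i = sum_j P(i->j) * a_j:
  a_2 = 1/12*a_1 + 1/6*a_2 + 7/12*a_3 + 1/6*a_4 + 0*a_5
  a_3 = 1/12*a_1 + 1/12*a_2 + 1/6*a_3 + 0*a_4 + 2/3*a_5
  a_4 = 1/12*a_1 + 1/6*a_2 + 7/12*a_3 + 1/12*a_4 + 1/12*a_5

Substituting a_1 = 1 and a_5 = 0, rearrange to (I - Q) a = r where r[i] = P(i -> 1):
  [5/6, -7/12, -1/6] . (a_2, a_3, a_4) = 1/12
  [-1/12, 5/6, 0] . (a_2, a_3, a_4) = 1/12
  [-1/6, -7/12, 11/12] . (a_2, a_3, a_4) = 1/12

Solving yields:
  a_2 = 13/57
  a_3 = 7/57
  a_4 = 4/19

Starting state is 4, so the absorption probability is a_4 = 4/19.

Answer: 4/19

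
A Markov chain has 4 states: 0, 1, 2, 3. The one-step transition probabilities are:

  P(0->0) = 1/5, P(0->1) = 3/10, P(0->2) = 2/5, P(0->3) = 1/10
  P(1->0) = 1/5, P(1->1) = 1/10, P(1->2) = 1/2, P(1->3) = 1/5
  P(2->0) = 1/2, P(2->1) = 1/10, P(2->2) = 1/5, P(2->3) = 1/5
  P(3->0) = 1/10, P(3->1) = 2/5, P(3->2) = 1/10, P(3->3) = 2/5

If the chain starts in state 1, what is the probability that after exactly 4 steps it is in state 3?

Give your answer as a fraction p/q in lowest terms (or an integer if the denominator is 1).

Answer: 2169/10000

Derivation:
Computing P^4 by repeated multiplication:
P^1 =
  0: [1/5, 3/10, 2/5, 1/10]
  1: [1/5, 1/10, 1/2, 1/5]
  2: [1/2, 1/10, 1/5, 1/5]
  3: [1/10, 2/5, 1/10, 2/5]
P^2 =
  0: [31/100, 17/100, 8/25, 1/5]
  1: [33/100, 1/5, 1/4, 11/50]
  2: [6/25, 13/50, 31/100, 19/100]
  3: [19/100, 6/25, 3/10, 27/100]
P^3 =
  0: [69/250, 111/500, 293/1000, 209/1000]
  1: [253/1000, 29/125, 38/125, 211/1000]
  2: [137/500, 41/200, 307/1000, 107/500]
  3: [263/1000, 219/1000, 283/1000, 47/200]
P^4 =
  0: [267/1000, 2179/10000, 3009/10000, 1071/5000]
  1: [2701/10000, 2139/10000, 2991/10000, 2169/10000]
  2: [2707/10000, 219/1000, 2949/10000, 1077/5000]
  3: [1307/5000, 2231/10000, 737/2500, 2207/10000]

(P^4)[1 -> 3] = 2169/10000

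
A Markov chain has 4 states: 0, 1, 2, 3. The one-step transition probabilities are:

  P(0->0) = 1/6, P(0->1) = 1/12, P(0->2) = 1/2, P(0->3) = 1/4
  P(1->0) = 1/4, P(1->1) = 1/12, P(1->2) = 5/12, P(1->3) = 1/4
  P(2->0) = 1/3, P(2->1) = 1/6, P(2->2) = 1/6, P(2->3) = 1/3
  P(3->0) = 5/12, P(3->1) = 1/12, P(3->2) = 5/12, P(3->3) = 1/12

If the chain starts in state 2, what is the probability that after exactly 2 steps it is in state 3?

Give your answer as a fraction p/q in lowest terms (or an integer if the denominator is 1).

Computing P^2 by repeated multiplication:
P^1 =
  0: [1/6, 1/12, 1/2, 1/4]
  1: [1/4, 1/12, 5/12, 1/4]
  2: [1/3, 1/6, 1/6, 1/3]
  3: [5/12, 1/12, 5/12, 1/12]
P^2 =
  0: [23/72, 1/8, 11/36, 1/4]
  1: [11/36, 17/144, 1/3, 35/144]
  2: [7/24, 7/72, 29/72, 5/24]
  3: [19/72, 17/144, 25/72, 13/48]

(P^2)[2 -> 3] = 5/24

Answer: 5/24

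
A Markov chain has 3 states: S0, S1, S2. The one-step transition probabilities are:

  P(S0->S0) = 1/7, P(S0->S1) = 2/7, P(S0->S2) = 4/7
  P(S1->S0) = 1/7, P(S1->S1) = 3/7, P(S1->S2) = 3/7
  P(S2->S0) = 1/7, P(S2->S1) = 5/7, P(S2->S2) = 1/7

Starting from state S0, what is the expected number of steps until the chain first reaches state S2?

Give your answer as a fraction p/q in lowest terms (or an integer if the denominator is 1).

Let h_i = expected steps to first reach S2 from state i.
Boundary: h_S2 = 0.
First-step equations for the other states:
  h_S0 = 1 + 1/7*h_S0 + 2/7*h_S1 + 4/7*h_S2
  h_S1 = 1 + 1/7*h_S0 + 3/7*h_S1 + 3/7*h_S2

Substituting h_S2 = 0 and rearranging gives the linear system (I - Q) h = 1:
  [6/7, -2/7] . (h_S0, h_S1) = 1
  [-1/7, 4/7] . (h_S0, h_S1) = 1

Solving yields:
  h_S0 = 21/11
  h_S1 = 49/22

Starting state is S0, so the expected hitting time is h_S0 = 21/11.

Answer: 21/11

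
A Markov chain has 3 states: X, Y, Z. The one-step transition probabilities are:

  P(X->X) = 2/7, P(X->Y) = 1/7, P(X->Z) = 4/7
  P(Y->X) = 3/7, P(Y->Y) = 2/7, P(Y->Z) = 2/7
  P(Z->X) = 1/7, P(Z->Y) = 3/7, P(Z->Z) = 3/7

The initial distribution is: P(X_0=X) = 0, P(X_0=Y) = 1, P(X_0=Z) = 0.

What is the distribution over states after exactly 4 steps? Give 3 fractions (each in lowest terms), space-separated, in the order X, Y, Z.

Propagating the distribution step by step (d_{t+1} = d_t * P):
d_0 = (X=0, Y=1, Z=0)
  d_1[X] = 0*2/7 + 1*3/7 + 0*1/7 = 3/7
  d_1[Y] = 0*1/7 + 1*2/7 + 0*3/7 = 2/7
  d_1[Z] = 0*4/7 + 1*2/7 + 0*3/7 = 2/7
d_1 = (X=3/7, Y=2/7, Z=2/7)
  d_2[X] = 3/7*2/7 + 2/7*3/7 + 2/7*1/7 = 2/7
  d_2[Y] = 3/7*1/7 + 2/7*2/7 + 2/7*3/7 = 13/49
  d_2[Z] = 3/7*4/7 + 2/7*2/7 + 2/7*3/7 = 22/49
d_2 = (X=2/7, Y=13/49, Z=22/49)
  d_3[X] = 2/7*2/7 + 13/49*3/7 + 22/49*1/7 = 89/343
  d_3[Y] = 2/7*1/7 + 13/49*2/7 + 22/49*3/7 = 106/343
  d_3[Z] = 2/7*4/7 + 13/49*2/7 + 22/49*3/7 = 148/343
d_3 = (X=89/343, Y=106/343, Z=148/343)
  d_4[X] = 89/343*2/7 + 106/343*3/7 + 148/343*1/7 = 92/343
  d_4[Y] = 89/343*1/7 + 106/343*2/7 + 148/343*3/7 = 745/2401
  d_4[Z] = 89/343*4/7 + 106/343*2/7 + 148/343*3/7 = 1012/2401
d_4 = (X=92/343, Y=745/2401, Z=1012/2401)

Answer: 92/343 745/2401 1012/2401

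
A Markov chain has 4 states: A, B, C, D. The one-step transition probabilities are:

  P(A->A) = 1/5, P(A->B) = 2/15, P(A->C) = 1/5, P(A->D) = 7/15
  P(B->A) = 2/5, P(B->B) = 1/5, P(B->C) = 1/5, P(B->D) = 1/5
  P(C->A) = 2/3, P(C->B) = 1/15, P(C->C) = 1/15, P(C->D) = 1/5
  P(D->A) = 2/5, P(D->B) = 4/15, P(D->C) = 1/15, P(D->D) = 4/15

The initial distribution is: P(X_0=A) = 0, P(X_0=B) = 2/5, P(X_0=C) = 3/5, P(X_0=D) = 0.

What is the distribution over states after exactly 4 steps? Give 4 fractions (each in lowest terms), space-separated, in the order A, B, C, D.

Answer: 3368/9375 3004/16875 11923/84375 1808/5625

Derivation:
Propagating the distribution step by step (d_{t+1} = d_t * P):
d_0 = (A=0, B=2/5, C=3/5, D=0)
  d_1[A] = 0*1/5 + 2/5*2/5 + 3/5*2/3 + 0*2/5 = 14/25
  d_1[B] = 0*2/15 + 2/5*1/5 + 3/5*1/15 + 0*4/15 = 3/25
  d_1[C] = 0*1/5 + 2/5*1/5 + 3/5*1/15 + 0*1/15 = 3/25
  d_1[D] = 0*7/15 + 2/5*1/5 + 3/5*1/5 + 0*4/15 = 1/5
d_1 = (A=14/25, B=3/25, C=3/25, D=1/5)
  d_2[A] = 14/25*1/5 + 3/25*2/5 + 3/25*2/3 + 1/5*2/5 = 8/25
  d_2[B] = 14/25*2/15 + 3/25*1/5 + 3/25*1/15 + 1/5*4/15 = 4/25
  d_2[C] = 14/25*1/5 + 3/25*1/5 + 3/25*1/15 + 1/5*1/15 = 59/375
  d_2[D] = 14/25*7/15 + 3/25*1/5 + 3/25*1/5 + 1/5*4/15 = 136/375
d_2 = (A=8/25, B=4/25, C=59/375, D=136/375)
  d_3[A] = 8/25*1/5 + 4/25*2/5 + 59/375*2/3 + 136/375*2/5 = 2126/5625
  d_3[B] = 8/25*2/15 + 4/25*1/5 + 59/375*1/15 + 136/375*4/15 = 341/1875
  d_3[C] = 8/25*1/5 + 4/25*1/5 + 59/375*1/15 + 136/375*1/15 = 49/375
  d_3[D] = 8/25*7/15 + 4/25*1/5 + 59/375*1/5 + 136/375*4/15 = 1741/5625
d_3 = (A=2126/5625, B=341/1875, C=49/375, D=1741/5625)
  d_4[A] = 2126/5625*1/5 + 341/1875*2/5 + 49/375*2/3 + 1741/5625*2/5 = 3368/9375
  d_4[B] = 2126/5625*2/15 + 341/1875*1/5 + 49/375*1/15 + 1741/5625*4/15 = 3004/16875
  d_4[C] = 2126/5625*1/5 + 341/1875*1/5 + 49/375*1/15 + 1741/5625*1/15 = 11923/84375
  d_4[D] = 2126/5625*7/15 + 341/1875*1/5 + 49/375*1/5 + 1741/5625*4/15 = 1808/5625
d_4 = (A=3368/9375, B=3004/16875, C=11923/84375, D=1808/5625)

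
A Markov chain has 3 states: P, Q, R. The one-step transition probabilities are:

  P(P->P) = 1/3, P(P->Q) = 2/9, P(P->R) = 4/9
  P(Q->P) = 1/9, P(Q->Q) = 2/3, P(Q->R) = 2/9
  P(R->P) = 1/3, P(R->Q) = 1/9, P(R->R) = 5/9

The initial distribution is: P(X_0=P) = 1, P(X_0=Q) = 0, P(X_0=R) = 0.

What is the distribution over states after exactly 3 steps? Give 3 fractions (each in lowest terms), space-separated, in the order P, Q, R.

Propagating the distribution step by step (d_{t+1} = d_t * P):
d_0 = (P=1, Q=0, R=0)
  d_1[P] = 1*1/3 + 0*1/9 + 0*1/3 = 1/3
  d_1[Q] = 1*2/9 + 0*2/3 + 0*1/9 = 2/9
  d_1[R] = 1*4/9 + 0*2/9 + 0*5/9 = 4/9
d_1 = (P=1/3, Q=2/9, R=4/9)
  d_2[P] = 1/3*1/3 + 2/9*1/9 + 4/9*1/3 = 23/81
  d_2[Q] = 1/3*2/9 + 2/9*2/3 + 4/9*1/9 = 22/81
  d_2[R] = 1/3*4/9 + 2/9*2/9 + 4/9*5/9 = 4/9
d_2 = (P=23/81, Q=22/81, R=4/9)
  d_3[P] = 23/81*1/3 + 22/81*1/9 + 4/9*1/3 = 199/729
  d_3[Q] = 23/81*2/9 + 22/81*2/3 + 4/9*1/9 = 214/729
  d_3[R] = 23/81*4/9 + 22/81*2/9 + 4/9*5/9 = 316/729
d_3 = (P=199/729, Q=214/729, R=316/729)

Answer: 199/729 214/729 316/729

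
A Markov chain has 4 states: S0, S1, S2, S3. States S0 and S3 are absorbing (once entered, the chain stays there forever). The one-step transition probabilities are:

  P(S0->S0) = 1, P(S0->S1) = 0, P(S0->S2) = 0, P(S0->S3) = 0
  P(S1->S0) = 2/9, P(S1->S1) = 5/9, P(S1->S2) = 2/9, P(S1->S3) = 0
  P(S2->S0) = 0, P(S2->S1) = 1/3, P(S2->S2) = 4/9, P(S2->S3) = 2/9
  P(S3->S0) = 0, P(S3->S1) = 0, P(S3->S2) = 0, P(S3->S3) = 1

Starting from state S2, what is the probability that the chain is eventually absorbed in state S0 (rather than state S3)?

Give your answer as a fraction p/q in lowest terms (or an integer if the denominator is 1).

Answer: 3/7

Derivation:
Let a_i = P(absorbed in S0 | start in state i).
Boundary conditions: a_S0 = 1, a_S3 = 0.
For each transient state i, a_i = sum_j P(i->j) * a_j:
  a_S1 = 2/9*a_S0 + 5/9*a_S1 + 2/9*a_S2 + 0*a_S3
  a_S2 = 0*a_S0 + 1/3*a_S1 + 4/9*a_S2 + 2/9*a_S3

Substituting a_S0 = 1 and a_S3 = 0, rearrange to (I - Q) a = r where r[i] = P(i -> S0):
  [4/9, -2/9] . (a_S1, a_S2) = 2/9
  [-1/3, 5/9] . (a_S1, a_S2) = 0

Solving yields:
  a_S1 = 5/7
  a_S2 = 3/7

Starting state is S2, so the absorption probability is a_S2 = 3/7.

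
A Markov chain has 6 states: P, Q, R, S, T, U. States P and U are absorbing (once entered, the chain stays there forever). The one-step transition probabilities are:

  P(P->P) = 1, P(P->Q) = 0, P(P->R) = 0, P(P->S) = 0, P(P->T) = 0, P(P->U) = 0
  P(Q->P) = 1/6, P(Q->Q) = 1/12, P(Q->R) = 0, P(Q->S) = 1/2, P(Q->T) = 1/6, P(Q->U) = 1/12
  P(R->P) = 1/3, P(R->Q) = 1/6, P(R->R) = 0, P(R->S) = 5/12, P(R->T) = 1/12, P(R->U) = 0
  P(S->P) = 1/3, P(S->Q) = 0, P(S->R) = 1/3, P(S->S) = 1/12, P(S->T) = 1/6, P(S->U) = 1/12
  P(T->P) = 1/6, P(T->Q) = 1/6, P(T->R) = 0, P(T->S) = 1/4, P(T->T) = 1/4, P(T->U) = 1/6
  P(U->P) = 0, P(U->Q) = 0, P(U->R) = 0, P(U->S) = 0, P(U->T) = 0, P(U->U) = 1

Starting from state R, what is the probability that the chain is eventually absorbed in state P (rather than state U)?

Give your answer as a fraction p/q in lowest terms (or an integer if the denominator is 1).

Answer: 3717/4450

Derivation:
Let a_i = P(absorbed in P | start in state i).
Boundary conditions: a_P = 1, a_U = 0.
For each transient state i, a_i = sum_j P(i->j) * a_j:
  a_Q = 1/6*a_P + 1/12*a_Q + 0*a_R + 1/2*a_S + 1/6*a_T + 1/12*a_U
  a_R = 1/3*a_P + 1/6*a_Q + 0*a_R + 5/12*a_S + 1/12*a_T + 0*a_U
  a_S = 1/3*a_P + 0*a_Q + 1/3*a_R + 1/12*a_S + 1/6*a_T + 1/12*a_U
  a_T = 1/6*a_P + 1/6*a_Q + 0*a_R + 1/4*a_S + 1/4*a_T + 1/6*a_U

Substituting a_P = 1 and a_U = 0, rearrange to (I - Q) a = r where r[i] = P(i -> P):
  [11/12, 0, -1/2, -1/6] . (a_Q, a_R, a_S, a_T) = 1/6
  [-1/6, 1, -5/12, -1/12] . (a_Q, a_R, a_S, a_T) = 1/3
  [0, -1/3, 11/12, -1/6] . (a_Q, a_R, a_S, a_T) = 1/3
  [-1/6, 0, -1/4, 3/4] . (a_Q, a_R, a_S, a_T) = 1/6

Solving yields:
  a_Q = 1618/2225
  a_R = 3717/4450
  a_S = 1746/2225
  a_T = 1436/2225

Starting state is R, so the absorption probability is a_R = 3717/4450.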